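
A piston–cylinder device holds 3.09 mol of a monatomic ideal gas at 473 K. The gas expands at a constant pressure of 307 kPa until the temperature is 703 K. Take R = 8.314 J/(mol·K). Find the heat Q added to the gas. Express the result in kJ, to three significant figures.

Isobaric: W = nRΔT = (3.09)(8.314)(230) = 5909 J.
ΔU = nCᵥΔT with Cᵥ = 3R/2: ΔU = (3.09)(12.47)(230) = 8863 J.
Q = ΔU + W = 8863 + 5909 = 14772 J.

Q ≈ 14.8 kJ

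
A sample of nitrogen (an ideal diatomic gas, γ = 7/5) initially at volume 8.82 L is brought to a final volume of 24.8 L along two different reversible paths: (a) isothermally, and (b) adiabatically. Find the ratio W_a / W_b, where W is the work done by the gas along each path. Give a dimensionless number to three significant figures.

W_a / W_b ≈ 1.22

Path (a) isothermal: W = P₁V₁ ln(V₂/V₁) → W_a/(P₁V₁) = 1.034.
Path (b) adiabatic: W = P₁V₁(1 − (V₁/V₂)^(γ−1))/(γ−1) → W_b/(P₁V₁) = 0.8467.
W_a / W_b = 1.034 / 0.8467 = 1.221.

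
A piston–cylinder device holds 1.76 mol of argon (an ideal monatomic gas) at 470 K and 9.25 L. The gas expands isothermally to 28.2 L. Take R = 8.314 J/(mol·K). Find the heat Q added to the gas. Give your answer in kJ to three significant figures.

Isothermal ⇒ ΔU = 0, so Q = W = nRT ln(V₂/V₁).
Q = (1.76)(8.314)(470) ln(28.2/9.25) = 6877 × 1.115 = 7666 J.

Q ≈ 7.67 kJ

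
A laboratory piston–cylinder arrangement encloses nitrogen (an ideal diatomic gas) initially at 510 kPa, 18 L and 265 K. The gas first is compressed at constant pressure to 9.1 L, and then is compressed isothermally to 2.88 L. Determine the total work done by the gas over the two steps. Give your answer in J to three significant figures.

W_total ≈ -9880 J

Step 1 (isobaric): W = PΔV = (510 kPa)(9.1 − 18 L) = -4539 J.
After step 1: P = 510 kPa, V = 9.1 L, T = 134 K.
Step 2 (isothermal): W = P₁V₁ ln(V₂/V₁) = (4641) ln(2.88/9.1) = -5339 J.
W_total = -4539 − 5339 = -9878 J.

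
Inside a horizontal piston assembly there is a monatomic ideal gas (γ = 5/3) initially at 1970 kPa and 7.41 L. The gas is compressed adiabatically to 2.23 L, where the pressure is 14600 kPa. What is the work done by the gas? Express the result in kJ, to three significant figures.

Adiabatic: W = (P₁V₁ − P₂V₂)/(γ − 1) with γ = 5/3.
P₁V₁ = 14598 J, P₂V₂ = 32558 J.
W = (14598 − 32558) / 0.6667 = -26940 J.

W ≈ -26.9 kJ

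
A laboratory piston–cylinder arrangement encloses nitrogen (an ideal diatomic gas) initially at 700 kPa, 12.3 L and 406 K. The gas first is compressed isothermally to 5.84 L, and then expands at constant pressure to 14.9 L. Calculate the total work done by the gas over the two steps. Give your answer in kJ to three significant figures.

W_total ≈ 6.94 kJ

Step 1 (isothermal): W = P₁V₁ ln(V₂/V₁) = (8610) ln(5.84/12.3) = -6413 J.
After step 1: P = 1474 kPa, V = 5.84 L, T = 406 K.
Step 2 (isobaric): W = PΔV = (1474 kPa)(14.9 − 5.84 L) = 13357 J.
W_total = -6413 + 13357 = 6944 J.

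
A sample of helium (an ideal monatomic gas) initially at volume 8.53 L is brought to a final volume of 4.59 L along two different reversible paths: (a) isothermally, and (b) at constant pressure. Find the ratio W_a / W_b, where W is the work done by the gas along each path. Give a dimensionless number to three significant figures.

Path (a) isothermal: W = P₁V₁ ln(V₂/V₁) → W_a/(P₁V₁) = -0.6197.
Path (b) isobaric: W = P₁(V₂ − V₁) → W_b/(P₁V₁) = -0.4619.
W_a / W_b = -0.6197 / -0.4619 = 1.342.

W_a / W_b ≈ 1.34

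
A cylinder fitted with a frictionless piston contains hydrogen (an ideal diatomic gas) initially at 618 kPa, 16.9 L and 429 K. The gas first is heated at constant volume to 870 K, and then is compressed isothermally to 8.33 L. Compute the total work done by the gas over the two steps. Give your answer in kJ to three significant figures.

W_total ≈ -15.0 kJ

Step 1 (isochoric): W = 0 (constant volume).
After step 1: P = 1253 kPa (V unchanged).
Step 2 (isothermal): W = P₁V₁ ln(V₂/V₁) = (21181) ln(8.33/16.9) = -14984 J.
W_total = 0 − 14984 = -14984 J.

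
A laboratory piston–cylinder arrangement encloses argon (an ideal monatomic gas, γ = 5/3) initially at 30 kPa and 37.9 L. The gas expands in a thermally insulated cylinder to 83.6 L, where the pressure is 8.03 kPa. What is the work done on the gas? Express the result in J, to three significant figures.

W ≈ -699 J

Adiabatic: W = (P₁V₁ − P₂V₂)/(γ − 1) with γ = 5/3.
P₁V₁ = 1137 J, P₂V₂ = 671.3 J.
W = (1137 − 671.3) / 0.6667 = 698.5 J.
Work on gas = −W_by = -698.5 J.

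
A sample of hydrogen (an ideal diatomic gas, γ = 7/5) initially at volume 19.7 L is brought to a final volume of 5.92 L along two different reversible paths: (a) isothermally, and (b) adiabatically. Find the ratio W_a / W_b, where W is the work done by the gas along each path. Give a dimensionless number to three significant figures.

Path (a) isothermal: W = P₁V₁ ln(V₂/V₁) → W_a/(P₁V₁) = -1.202.
Path (b) adiabatic: W = P₁V₁(1 − (V₁/V₂)^(γ−1))/(γ−1) → W_b/(P₁V₁) = -1.544.
W_a / W_b = -1.202 / -1.544 = 0.7787.

W_a / W_b ≈ 0.779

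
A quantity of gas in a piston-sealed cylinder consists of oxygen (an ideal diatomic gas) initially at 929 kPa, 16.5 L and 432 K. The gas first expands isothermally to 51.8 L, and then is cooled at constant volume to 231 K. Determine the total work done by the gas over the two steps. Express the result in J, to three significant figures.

W_total ≈ 17500 J

Step 1 (isothermal): W = P₁V₁ ln(V₂/V₁) = (15328) ln(51.8/16.5) = 17536 J.
Step 2 (isochoric): W = 0 (constant volume).
W_total = 17536 + 0 = 17536 J.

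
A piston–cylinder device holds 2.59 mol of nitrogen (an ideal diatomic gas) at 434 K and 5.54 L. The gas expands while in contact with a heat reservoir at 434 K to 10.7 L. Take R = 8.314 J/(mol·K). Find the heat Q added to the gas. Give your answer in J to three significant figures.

Q ≈ 6150 J

Isothermal ⇒ ΔU = 0, so Q = W = nRT ln(V₂/V₁).
Q = (2.59)(8.314)(434) ln(10.7/5.54) = 9345 × 0.6582 = 6152 J.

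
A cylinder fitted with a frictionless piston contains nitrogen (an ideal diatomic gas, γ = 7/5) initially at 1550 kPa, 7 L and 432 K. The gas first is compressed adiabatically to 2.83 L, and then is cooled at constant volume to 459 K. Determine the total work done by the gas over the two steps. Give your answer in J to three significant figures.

W_total ≈ -11800 J

Step 1 (adiabatic): W = (P₁V₁ − P₂V₂)/(γ−1) = (10850 − 15587)/0.4 = -11842 J.
Step 2 (isochoric): W = 0 (constant volume).
W_total = -11842 + 0 = -11842 J.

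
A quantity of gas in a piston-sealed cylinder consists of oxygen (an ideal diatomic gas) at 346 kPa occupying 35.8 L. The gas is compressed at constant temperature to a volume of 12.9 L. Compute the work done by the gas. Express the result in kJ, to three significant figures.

Isothermal: W = nRT ln(V₂/V₁) = P₁V₁ ln(V₂/V₁).
P₁V₁ = (346 kPa)(35.8 L) = 12387 J.
W = 12387 × ln(12.9/35.8) = 12387 × -1.021
W_by_gas = -12643 J.

W ≈ -12.6 kJ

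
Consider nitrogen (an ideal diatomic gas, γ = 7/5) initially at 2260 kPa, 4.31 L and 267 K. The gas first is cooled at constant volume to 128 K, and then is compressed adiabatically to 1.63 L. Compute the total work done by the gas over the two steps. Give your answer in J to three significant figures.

Step 1 (isochoric): W = 0 (constant volume).
After step 1: P = 1083 kPa (V unchanged).
Step 2 (adiabatic): W = (P₁V₁ − P₂V₂)/(γ−1) = (4670 − 6890)/0.4 = -5550 J.
W_total = 0 − 5550 = -5550 J.

W_total ≈ -5550 J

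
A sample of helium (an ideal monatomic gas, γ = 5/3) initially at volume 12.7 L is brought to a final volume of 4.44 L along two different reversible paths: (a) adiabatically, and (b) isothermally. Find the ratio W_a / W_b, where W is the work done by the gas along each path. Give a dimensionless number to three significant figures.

W_a / W_b ≈ 1.45

Path (a) adiabatic: W = P₁V₁(1 − (V₁/V₂)^(γ−1))/(γ−1) → W_a/(P₁V₁) = -1.523.
Path (b) isothermal: W = P₁V₁ ln(V₂/V₁) → W_b/(P₁V₁) = -1.051.
W_a / W_b = -1.523 / -1.051 = 1.449.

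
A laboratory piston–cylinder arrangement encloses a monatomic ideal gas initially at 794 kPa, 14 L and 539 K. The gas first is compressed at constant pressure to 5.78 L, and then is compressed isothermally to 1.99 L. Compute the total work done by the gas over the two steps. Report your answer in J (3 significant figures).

W_total ≈ -11400 J

Step 1 (isobaric): W = PΔV = (794 kPa)(5.78 − 14 L) = -6527 J.
After step 1: P = 794 kPa, V = 5.78 L, T = 222.5 K.
Step 2 (isothermal): W = P₁V₁ ln(V₂/V₁) = (4589) ln(1.99/5.78) = -4893 J.
W_total = -6527 − 4893 = -11420 J.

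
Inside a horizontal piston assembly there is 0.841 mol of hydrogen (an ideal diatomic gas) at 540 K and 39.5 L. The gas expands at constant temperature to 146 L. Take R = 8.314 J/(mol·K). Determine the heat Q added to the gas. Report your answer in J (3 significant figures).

Isothermal ⇒ ΔU = 0, so Q = W = nRT ln(V₂/V₁).
Q = (0.841)(8.314)(540) ln(146/39.5) = 3776 × 1.307 = 4936 J.

Q ≈ 4940 J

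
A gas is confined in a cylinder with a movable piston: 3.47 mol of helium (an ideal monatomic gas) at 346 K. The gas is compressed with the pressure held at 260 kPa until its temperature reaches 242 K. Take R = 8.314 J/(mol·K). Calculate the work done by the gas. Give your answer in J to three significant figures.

W ≈ -3000 J

Isobaric: W = P ΔV = nR ΔT.
W = (3.47)(8.314)(242 − 346) = -3000 J.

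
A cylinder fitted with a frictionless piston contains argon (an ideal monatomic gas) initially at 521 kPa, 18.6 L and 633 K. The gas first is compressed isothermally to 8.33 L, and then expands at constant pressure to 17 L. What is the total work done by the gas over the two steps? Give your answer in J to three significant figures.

W_total ≈ 2300 J

Step 1 (isothermal): W = P₁V₁ ln(V₂/V₁) = (9691) ln(8.33/18.6) = -7784 J.
After step 1: P = 1163 kPa, V = 8.33 L, T = 633 K.
Step 2 (isobaric): W = PΔV = (1163 kPa)(17 − 8.33 L) = 10086 J.
W_total = -7784 + 10086 = 2302 J.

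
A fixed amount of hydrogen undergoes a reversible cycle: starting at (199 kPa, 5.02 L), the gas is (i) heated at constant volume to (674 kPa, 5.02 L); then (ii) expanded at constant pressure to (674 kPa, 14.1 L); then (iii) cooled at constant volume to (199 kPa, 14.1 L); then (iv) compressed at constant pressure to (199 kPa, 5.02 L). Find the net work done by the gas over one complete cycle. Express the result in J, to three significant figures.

W_net ≈ 4310 J

Constant-volume legs do no work.
W(ii) = (674)(14.1 − 5.02) = 6120 J; W(iv) = (199)(5.02 − 14.1) = -1807 J.
W_net = 6120 − 1807 = 4313 J (the clockwise enclosed area).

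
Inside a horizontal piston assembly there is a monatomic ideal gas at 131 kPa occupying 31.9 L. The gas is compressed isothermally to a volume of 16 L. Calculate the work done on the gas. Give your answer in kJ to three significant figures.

Isothermal: W = nRT ln(V₂/V₁) = P₁V₁ ln(V₂/V₁).
P₁V₁ = (131 kPa)(31.9 L) = 4179 J.
W = 4179 × ln(16/31.9) = 4179 × -0.69
W_by_gas = -2884 J; work on gas = −W_by = 2884 J.

W ≈ 2.88 kJ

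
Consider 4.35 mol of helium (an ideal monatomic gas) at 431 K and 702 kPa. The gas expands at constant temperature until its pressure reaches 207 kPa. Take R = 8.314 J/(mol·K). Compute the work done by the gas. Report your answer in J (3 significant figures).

W ≈ 19000 J

Isothermal process: W = nRT ln(V₂/V₁) = nRT ln(P₁/P₂).
W = (4.35)(8.314)(431) × ln(702/207)
  = 15588 × ln(3.391) = 15588 × 1.221
W_by_gas = 19036 J.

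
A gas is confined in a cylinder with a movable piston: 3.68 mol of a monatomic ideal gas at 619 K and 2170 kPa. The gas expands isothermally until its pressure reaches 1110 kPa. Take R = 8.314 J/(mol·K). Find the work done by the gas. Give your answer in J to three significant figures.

W ≈ 12700 J

Isothermal process: W = nRT ln(V₂/V₁) = nRT ln(P₁/P₂).
W = (3.68)(8.314)(619) × ln(2170/1110)
  = 18939 × ln(1.955) = 18939 × 0.6704
W_by_gas = 12696 J.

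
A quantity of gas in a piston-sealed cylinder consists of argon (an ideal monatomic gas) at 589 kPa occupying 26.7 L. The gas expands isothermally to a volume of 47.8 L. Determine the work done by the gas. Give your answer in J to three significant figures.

W ≈ 9160 J

Isothermal: W = nRT ln(V₂/V₁) = P₁V₁ ln(V₂/V₁).
P₁V₁ = (589 kPa)(26.7 L) = 15726 J.
W = 15726 × ln(47.8/26.7) = 15726 × 0.5824
W_by_gas = 9158 J.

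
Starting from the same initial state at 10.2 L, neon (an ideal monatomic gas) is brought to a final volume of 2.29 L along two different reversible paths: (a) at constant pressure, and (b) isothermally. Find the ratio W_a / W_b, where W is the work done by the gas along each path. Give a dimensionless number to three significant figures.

W_a / W_b ≈ 0.519

Path (a) isobaric: W = P₁(V₂ − V₁) → W_a/(P₁V₁) = -0.7755.
Path (b) isothermal: W = P₁V₁ ln(V₂/V₁) → W_b/(P₁V₁) = -1.494.
W_a / W_b = -0.7755 / -1.494 = 0.5191.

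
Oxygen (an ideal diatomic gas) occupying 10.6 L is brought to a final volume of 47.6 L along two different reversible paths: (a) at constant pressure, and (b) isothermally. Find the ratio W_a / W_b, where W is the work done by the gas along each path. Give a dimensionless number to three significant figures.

W_a / W_b ≈ 2.32

Path (a) isobaric: W = P₁(V₂ − V₁) → W_a/(P₁V₁) = 3.491.
Path (b) isothermal: W = P₁V₁ ln(V₂/V₁) → W_b/(P₁V₁) = 1.502.
W_a / W_b = 3.491 / 1.502 = 2.324.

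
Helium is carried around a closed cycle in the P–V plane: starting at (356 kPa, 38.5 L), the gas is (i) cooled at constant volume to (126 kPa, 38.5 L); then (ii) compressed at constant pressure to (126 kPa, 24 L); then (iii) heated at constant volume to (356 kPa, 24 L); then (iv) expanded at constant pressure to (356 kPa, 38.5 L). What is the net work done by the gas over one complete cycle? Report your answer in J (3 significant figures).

W_net ≈ 3340 J

Constant-volume legs do no work.
W(ii) = (126)(24 − 38.5) = -1827 J; W(iv) = (356)(38.5 − 24) = 5162 J.
W_net = -1827 + 5162 = 3335 J (the clockwise enclosed area).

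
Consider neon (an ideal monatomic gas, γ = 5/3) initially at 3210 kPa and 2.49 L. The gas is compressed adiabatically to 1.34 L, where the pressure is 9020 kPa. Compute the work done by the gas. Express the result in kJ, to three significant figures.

Adiabatic: W = (P₁V₁ − P₂V₂)/(γ − 1) with γ = 5/3.
P₁V₁ = 7993 J, P₂V₂ = 12087 J.
W = (7993 − 12087) / 0.6667 = -6141 J.

W ≈ -6.14 kJ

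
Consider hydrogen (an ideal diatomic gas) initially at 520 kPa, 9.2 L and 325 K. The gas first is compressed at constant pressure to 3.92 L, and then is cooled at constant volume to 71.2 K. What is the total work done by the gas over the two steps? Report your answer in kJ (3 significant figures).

W_total ≈ -2.75 kJ

Step 1 (isobaric): W = PΔV = (520 kPa)(3.92 − 9.2 L) = -2746 J.
Step 2 (isochoric): W = 0 (constant volume).
W_total = -2746 + 0 = -2746 J.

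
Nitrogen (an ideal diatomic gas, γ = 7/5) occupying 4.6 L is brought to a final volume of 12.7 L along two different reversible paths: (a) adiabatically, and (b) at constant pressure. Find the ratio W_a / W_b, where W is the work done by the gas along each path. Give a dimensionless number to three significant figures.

Path (a) adiabatic: W = P₁V₁(1 − (V₁/V₂)^(γ−1))/(γ−1) → W_a/(P₁V₁) = 0.8346.
Path (b) isobaric: W = P₁(V₂ − V₁) → W_b/(P₁V₁) = 1.761.
W_a / W_b = 0.8346 / 1.761 = 0.474.

W_a / W_b ≈ 0.474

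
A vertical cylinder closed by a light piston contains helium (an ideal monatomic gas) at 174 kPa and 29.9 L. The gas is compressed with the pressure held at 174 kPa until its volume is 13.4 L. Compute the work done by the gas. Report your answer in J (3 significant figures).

W ≈ -2870 J

Isobaric: W = P ΔV.
W = (174 kPa)(13.4 − 29.9 L) = (174)(-16.5) = -2871 J.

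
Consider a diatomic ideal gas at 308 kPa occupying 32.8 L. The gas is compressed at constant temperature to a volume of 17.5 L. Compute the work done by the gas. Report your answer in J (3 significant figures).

Isothermal: W = nRT ln(V₂/V₁) = P₁V₁ ln(V₂/V₁).
P₁V₁ = (308 kPa)(32.8 L) = 10102 J.
W = 10102 × ln(17.5/32.8) = 10102 × -0.6282
W_by_gas = -6347 J.

W ≈ -6350 J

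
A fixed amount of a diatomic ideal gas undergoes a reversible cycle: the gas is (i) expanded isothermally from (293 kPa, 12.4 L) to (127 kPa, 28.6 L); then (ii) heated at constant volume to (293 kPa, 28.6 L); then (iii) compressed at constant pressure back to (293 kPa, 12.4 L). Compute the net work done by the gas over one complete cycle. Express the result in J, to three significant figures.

Leg (i): W = PᵢVᵢ ln(V_f/Vᵢ) = (3633) ln(28.6/12.4) = 3036 J.
Leg (ii): W = 0.
Leg (iii): W = PΔV = (293)(12.4 − 28.6) = -4747 J.
W_net = 3036 − 4747 = -1710 J.

W_net ≈ -1710 J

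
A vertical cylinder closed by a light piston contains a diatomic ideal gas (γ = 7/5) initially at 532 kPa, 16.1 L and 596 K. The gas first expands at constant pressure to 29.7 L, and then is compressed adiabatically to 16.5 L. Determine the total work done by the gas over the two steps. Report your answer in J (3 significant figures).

W_total ≈ -3230 J

Step 1 (isobaric): W = PΔV = (532 kPa)(29.7 − 16.1 L) = 7235 J.
After step 1: P = 532 kPa, V = 29.7 L, T = 1099 K.
Step 2 (adiabatic): W = (P₁V₁ − P₂V₂)/(γ−1) = (15800 − 19988)/0.4 = -10470 J.
W_total = 7235 − 10470 = -3235 J.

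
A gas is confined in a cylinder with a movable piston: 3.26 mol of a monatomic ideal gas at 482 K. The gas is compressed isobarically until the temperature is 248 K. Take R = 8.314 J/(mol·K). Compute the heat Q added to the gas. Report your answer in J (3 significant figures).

Isobaric: W = nRΔT = (3.26)(8.314)(-234) = -6342 J.
ΔU = nCᵥΔT with Cᵥ = 3R/2: ΔU = (3.26)(12.47)(-234) = -9513 J.
Q = ΔU + W = -9513 − 6342 = -15856 J.

Q ≈ -15900 J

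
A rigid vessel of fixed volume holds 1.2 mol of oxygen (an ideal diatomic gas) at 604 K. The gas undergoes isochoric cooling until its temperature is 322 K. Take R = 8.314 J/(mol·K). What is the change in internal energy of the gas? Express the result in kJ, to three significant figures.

Constant volume ⇒ W = 0, so Q = ΔU = nCᵥΔT with Cᵥ = 5R/2 = 20.79 J/(mol·K).
ΔU = (1.2)(20.79)(322 − 604) = -7034 J.

ΔU ≈ -7.03 kJ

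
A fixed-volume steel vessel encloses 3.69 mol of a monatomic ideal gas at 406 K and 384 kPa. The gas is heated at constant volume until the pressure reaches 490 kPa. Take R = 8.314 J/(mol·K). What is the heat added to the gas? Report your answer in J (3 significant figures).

Constant volume ⇒ W = 0, so Q = ΔU = nCᵥΔT with Cᵥ = 3R/2 = 12.47 J/(mol·K).
At constant V, T₂/T₁ = P₂/P₁ ⇒ ΔT = T₁(P₂/P₁ − 1) = 406·(490/384 − 1) = 112.1 K.
ΔU = (3.69)(12.47)(112.1) = 5157 J.

Q ≈ 5160 J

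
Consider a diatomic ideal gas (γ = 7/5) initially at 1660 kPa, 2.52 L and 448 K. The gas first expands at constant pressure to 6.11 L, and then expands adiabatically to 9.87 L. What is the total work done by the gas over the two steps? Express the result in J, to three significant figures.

W_total ≈ 10400 J

Step 1 (isobaric): W = PΔV = (1660 kPa)(6.11 − 2.52 L) = 5959 J.
After step 1: P = 1660 kPa, V = 6.11 L, T = 1086 K.
Step 2 (adiabatic): W = (P₁V₁ − P₂V₂)/(γ−1) = (10143 − 8372)/0.4 = 4426 J.
W_total = 5959 + 4426 = 10385 J.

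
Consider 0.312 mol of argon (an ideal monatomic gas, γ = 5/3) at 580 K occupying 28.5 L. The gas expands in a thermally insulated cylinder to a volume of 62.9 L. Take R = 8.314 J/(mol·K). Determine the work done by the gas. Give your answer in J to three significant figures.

Adiabatic: TV^(γ−1) = const with γ = 5/3.
T₂ = T₁ (V₁/V₂)^(γ−1) = 580 × (28.5/62.9)^0.667 = 580 × 0.5899 = 342.2 K.
W_by = nCᵥ(T₁ − T₂) = (0.312)(12.47)(580 − 342.2) = 925.4 J.

W ≈ 925 J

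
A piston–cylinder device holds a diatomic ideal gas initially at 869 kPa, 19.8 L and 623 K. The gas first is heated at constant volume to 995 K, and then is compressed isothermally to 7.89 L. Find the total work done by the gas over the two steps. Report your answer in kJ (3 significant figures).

Step 1 (isochoric): W = 0 (constant volume).
After step 1: P = 1388 kPa (V unchanged).
Step 2 (isothermal): W = P₁V₁ ln(V₂/V₁) = (27480) ln(7.89/19.8) = -25284 J.
W_total = 0 − 25284 = -25284 J.

W_total ≈ -25.3 kJ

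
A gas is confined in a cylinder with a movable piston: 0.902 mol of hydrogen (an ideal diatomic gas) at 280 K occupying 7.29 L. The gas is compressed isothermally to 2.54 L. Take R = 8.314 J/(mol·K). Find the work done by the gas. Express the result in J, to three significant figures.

W ≈ -2210 J

Isothermal: W = nRT ln(V₂/V₁).
W = (0.902)(8.314)(280) × ln(2.54/7.29)
  = 2100 × -1.054
W_by_gas = -2214 J.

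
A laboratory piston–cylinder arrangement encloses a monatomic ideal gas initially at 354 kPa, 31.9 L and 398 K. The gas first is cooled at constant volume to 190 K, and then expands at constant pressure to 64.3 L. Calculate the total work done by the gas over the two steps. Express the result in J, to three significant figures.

W_total ≈ 5480 J

Step 1 (isochoric): W = 0 (constant volume).
After step 1: P = 169 kPa (V unchanged).
Step 2 (isobaric): W = PΔV = (169 kPa)(64.3 − 31.9 L) = 5475 J.
W_total = 0 + 5475 = 5475 J.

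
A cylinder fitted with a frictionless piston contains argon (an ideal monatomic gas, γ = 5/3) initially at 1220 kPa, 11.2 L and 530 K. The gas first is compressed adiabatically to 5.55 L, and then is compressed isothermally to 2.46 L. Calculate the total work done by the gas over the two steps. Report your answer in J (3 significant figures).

Step 1 (adiabatic): W = (P₁V₁ − P₂V₂)/(γ−1) = (13664 − 21820)/0.667 = -12234 J.
After step 1: P = 3932 kPa, V = 5.55 L, T = 846.4 K.
Step 2 (isothermal): W = P₁V₁ ln(V₂/V₁) = (21820) ln(2.46/5.55) = -17754 J.
W_total = -12234 − 17754 = -29988 J.

W_total ≈ -30000 J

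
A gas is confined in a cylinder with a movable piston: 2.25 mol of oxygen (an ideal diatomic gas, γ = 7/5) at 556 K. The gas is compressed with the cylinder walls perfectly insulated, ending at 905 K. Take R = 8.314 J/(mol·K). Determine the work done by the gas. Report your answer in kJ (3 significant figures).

Adiabatic ⇒ Q = 0, so W_by = −ΔU = nCᵥ(T₁ − T₂).
Cᵥ = 5R/2 = 20.79 J/(mol·K).
W = (2.25)(20.79)(556 − 905) = -16321 J.

W ≈ -16.3 kJ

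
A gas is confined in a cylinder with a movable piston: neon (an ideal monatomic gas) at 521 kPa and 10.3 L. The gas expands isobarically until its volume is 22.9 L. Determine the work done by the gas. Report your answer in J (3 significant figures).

W ≈ 6560 J

Isobaric: W = P ΔV.
W = (521 kPa)(22.9 − 10.3 L) = (521)(12.6) = 6565 J.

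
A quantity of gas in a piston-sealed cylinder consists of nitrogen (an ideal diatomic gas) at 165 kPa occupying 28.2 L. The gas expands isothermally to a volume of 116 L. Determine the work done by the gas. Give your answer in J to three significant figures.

W ≈ 6580 J

Isothermal: W = nRT ln(V₂/V₁) = P₁V₁ ln(V₂/V₁).
P₁V₁ = (165 kPa)(28.2 L) = 4653 J.
W = 4653 × ln(116/28.2) = 4653 × 1.414
W_by_gas = 6581 J.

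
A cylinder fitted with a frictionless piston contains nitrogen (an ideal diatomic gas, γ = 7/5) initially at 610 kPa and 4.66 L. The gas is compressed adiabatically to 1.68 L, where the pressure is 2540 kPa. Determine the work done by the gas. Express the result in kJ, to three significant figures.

Adiabatic: W = (P₁V₁ − P₂V₂)/(γ − 1) with γ = 7/5.
P₁V₁ = 2843 J, P₂V₂ = 4267 J.
W = (2843 − 4267) / 0.4 = -3562 J.

W ≈ -3.56 kJ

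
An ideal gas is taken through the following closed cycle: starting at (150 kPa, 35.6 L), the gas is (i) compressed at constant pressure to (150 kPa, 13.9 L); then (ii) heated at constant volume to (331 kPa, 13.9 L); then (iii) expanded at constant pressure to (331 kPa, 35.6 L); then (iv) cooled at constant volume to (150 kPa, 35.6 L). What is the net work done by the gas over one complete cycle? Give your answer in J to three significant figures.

Constant-volume legs do no work.
W(i) = (150)(13.9 − 35.6) = -3255 J; W(iii) = (331)(35.6 − 13.9) = 7183 J.
W_net = -3255 + 7183 = 3928 J (the clockwise enclosed area).

W_net ≈ 3930 J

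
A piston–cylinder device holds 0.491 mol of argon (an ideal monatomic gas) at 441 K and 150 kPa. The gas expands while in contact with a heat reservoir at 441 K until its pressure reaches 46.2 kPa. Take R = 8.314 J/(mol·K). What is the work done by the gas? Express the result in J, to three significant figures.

Isothermal process: W = nRT ln(V₂/V₁) = nRT ln(P₁/P₂).
W = (0.491)(8.314)(441) × ln(150/46.2)
  = 1800 × ln(3.247) = 1800 × 1.178
W_by_gas = 2120 J.

W ≈ 2120 J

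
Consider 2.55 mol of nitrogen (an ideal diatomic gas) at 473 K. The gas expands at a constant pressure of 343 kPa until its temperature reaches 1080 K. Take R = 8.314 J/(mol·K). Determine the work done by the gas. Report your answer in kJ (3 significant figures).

W ≈ 12.9 kJ

Isobaric: W = P ΔV = nR ΔT.
W = (2.55)(8.314)(1080 − 473) = 12869 J.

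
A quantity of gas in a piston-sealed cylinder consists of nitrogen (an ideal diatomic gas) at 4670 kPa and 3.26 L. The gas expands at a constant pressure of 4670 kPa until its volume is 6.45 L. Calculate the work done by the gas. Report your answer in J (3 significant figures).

Isobaric: W = P ΔV.
W = (4670 kPa)(6.45 − 3.26 L) = (4670)(3.19) = 14897 J.

W ≈ 14900 J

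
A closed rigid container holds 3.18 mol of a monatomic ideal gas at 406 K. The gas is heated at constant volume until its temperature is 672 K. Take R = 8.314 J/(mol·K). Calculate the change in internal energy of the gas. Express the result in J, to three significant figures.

ΔU ≈ 10500 J

Constant volume ⇒ W = 0, so Q = ΔU = nCᵥΔT with Cᵥ = 3R/2 = 12.47 J/(mol·K).
ΔU = (3.18)(12.47)(672 − 406) = 10549 J.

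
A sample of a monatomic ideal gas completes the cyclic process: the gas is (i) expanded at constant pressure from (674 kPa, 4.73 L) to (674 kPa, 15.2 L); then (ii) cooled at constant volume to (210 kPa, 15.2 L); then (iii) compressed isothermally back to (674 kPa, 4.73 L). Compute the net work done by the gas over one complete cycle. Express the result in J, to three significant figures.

W_net ≈ 3330 J

Leg (i): W = PΔV = (674)(15.2 − 4.73) = 7057 J.
Leg (ii): W = 0.
Leg (iii): W = PᵢVᵢ ln(V_f/Vᵢ) = (3192) ln(4.73/15.2) = -3726 J.
W_net = 7057 − 3726 = 3331 J.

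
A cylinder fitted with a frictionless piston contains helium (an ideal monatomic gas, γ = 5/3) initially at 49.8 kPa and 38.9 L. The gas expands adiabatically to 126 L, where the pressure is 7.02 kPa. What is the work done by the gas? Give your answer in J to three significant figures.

W ≈ 1580 J

Adiabatic: W = (P₁V₁ − P₂V₂)/(γ − 1) with γ = 5/3.
P₁V₁ = 1937 J, P₂V₂ = 884.5 J.
W = (1937 − 884.5) / 0.6667 = 1579 J.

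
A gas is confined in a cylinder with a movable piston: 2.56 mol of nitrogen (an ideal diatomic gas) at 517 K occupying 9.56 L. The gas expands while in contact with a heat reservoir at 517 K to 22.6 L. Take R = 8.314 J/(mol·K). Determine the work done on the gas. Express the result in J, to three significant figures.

Isothermal: W = nRT ln(V₂/V₁).
W = (2.56)(8.314)(517) × ln(22.6/9.56)
  = 11004 × 0.8604
W_by_gas = 9467 J; work on gas = −W_by = -9467 J.

W ≈ -9470 J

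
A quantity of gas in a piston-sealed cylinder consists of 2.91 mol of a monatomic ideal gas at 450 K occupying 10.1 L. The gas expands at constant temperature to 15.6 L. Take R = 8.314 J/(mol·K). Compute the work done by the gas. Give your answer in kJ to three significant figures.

Isothermal: W = nRT ln(V₂/V₁).
W = (2.91)(8.314)(450) × ln(15.6/10.1)
  = 10887 × 0.4347
W_by_gas = 4733 J.

W ≈ 4.73 kJ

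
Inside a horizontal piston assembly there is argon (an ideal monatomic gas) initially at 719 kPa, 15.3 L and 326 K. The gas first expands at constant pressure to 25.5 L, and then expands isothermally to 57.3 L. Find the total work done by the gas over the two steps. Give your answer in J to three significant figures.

Step 1 (isobaric): W = PΔV = (719 kPa)(25.5 − 15.3 L) = 7334 J.
After step 1: P = 719 kPa, V = 25.5 L, T = 543.3 K.
Step 2 (isothermal): W = P₁V₁ ln(V₂/V₁) = (18334) ln(57.3/25.5) = 14844 J.
W_total = 7334 + 14844 = 22178 J.

W_total ≈ 22200 J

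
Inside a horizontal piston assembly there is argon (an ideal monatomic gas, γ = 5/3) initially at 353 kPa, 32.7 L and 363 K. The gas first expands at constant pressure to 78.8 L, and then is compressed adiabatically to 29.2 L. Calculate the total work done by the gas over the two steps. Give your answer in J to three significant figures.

W_total ≈ -22900 J

Step 1 (isobaric): W = PΔV = (353 kPa)(78.8 − 32.7 L) = 16273 J.
After step 1: P = 353 kPa, V = 78.8 L, T = 874.8 K.
Step 2 (adiabatic): W = (P₁V₁ − P₂V₂)/(γ−1) = (27816 − 53918)/0.667 = -39152 J.
W_total = 16273 − 39152 = -22878 J.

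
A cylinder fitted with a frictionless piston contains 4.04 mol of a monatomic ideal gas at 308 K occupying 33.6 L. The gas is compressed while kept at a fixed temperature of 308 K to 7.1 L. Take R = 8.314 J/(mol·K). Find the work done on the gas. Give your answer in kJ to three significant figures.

W ≈ 16.1 kJ

Isothermal: W = nRT ln(V₂/V₁).
W = (4.04)(8.314)(308) × ln(7.1/33.6)
  = 10345 × -1.554
W_by_gas = -16081 J; work on gas = −W_by = 16081 J.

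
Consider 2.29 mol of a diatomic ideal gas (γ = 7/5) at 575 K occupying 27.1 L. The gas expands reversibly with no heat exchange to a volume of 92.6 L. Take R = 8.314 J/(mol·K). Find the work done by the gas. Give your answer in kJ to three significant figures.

W ≈ 10.6 kJ

Adiabatic: TV^(γ−1) = const with γ = 7/5.
T₂ = T₁ (V₁/V₂)^(γ−1) = 575 × (27.1/92.6)^0.4 = 575 × 0.6117 = 351.7 K.
W_by = nCᵥ(T₁ − T₂) = (2.29)(20.79)(575 − 351.7) = 10627 J.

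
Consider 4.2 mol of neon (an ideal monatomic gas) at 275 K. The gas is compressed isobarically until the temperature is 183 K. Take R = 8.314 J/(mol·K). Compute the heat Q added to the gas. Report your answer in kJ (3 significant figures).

Q ≈ -8.03 kJ

Isobaric: W = nRΔT = (4.2)(8.314)(-92) = -3213 J.
ΔU = nCᵥΔT with Cᵥ = 3R/2: ΔU = (4.2)(12.47)(-92) = -4819 J.
Q = ΔU + W = -4819 − 3213 = -8031 J.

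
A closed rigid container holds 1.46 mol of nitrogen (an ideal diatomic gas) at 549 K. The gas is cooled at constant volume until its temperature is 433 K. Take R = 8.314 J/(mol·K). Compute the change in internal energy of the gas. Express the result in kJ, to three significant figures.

Constant volume ⇒ W = 0, so Q = ΔU = nCᵥΔT with Cᵥ = 5R/2 = 20.79 J/(mol·K).
ΔU = (1.46)(20.79)(433 − 549) = -3520 J.

ΔU ≈ -3.52 kJ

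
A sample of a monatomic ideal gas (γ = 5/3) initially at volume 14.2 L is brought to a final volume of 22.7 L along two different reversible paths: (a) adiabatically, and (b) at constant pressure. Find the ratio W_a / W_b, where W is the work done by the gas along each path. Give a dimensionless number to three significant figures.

W_a / W_b ≈ 0.673

Path (a) adiabatic: W = P₁V₁(1 − (V₁/V₂)^(γ−1))/(γ−1) → W_a/(P₁V₁) = 0.4028.
Path (b) isobaric: W = P₁(V₂ − V₁) → W_b/(P₁V₁) = 0.5986.
W_a / W_b = 0.4028 / 0.5986 = 0.673.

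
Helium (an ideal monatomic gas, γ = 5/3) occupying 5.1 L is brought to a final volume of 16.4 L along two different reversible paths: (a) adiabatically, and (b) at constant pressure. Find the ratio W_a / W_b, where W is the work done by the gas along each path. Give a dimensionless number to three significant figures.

Path (a) adiabatic: W = P₁V₁(1 − (V₁/V₂)^(γ−1))/(γ−1) → W_a/(P₁V₁) = 0.8115.
Path (b) isobaric: W = P₁(V₂ − V₁) → W_b/(P₁V₁) = 2.216.
W_a / W_b = 0.8115 / 2.216 = 0.3662.

W_a / W_b ≈ 0.366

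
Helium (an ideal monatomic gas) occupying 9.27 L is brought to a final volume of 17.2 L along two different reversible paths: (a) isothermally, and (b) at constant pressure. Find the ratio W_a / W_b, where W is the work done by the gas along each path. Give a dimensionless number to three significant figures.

Path (a) isothermal: W = P₁V₁ ln(V₂/V₁) → W_a/(P₁V₁) = 0.6181.
Path (b) isobaric: W = P₁(V₂ − V₁) → W_b/(P₁V₁) = 0.8554.
W_a / W_b = 0.6181 / 0.8554 = 0.7226.

W_a / W_b ≈ 0.723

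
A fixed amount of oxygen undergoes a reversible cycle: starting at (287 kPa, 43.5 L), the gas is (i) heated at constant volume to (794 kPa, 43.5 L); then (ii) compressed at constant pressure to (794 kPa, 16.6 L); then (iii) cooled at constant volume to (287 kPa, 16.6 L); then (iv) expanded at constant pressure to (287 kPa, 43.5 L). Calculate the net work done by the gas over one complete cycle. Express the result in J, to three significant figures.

Constant-volume legs do no work.
W(ii) = (794)(16.6 − 43.5) = -21359 J; W(iv) = (287)(43.5 − 16.6) = 7720 J.
W_net = -21359 + 7720 = -13638 J (the counter-clockwise enclosed area).

W_net ≈ -13600 J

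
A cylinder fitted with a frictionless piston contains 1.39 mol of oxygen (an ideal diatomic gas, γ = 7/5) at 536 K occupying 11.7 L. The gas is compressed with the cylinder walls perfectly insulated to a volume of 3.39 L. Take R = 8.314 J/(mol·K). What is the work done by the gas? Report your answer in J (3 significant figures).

Adiabatic: TV^(γ−1) = const with γ = 7/5.
T₂ = T₁ (V₁/V₂)^(γ−1) = 536 × (11.7/3.39)^0.4 = 536 × 1.641 = 879.7 K.
W_by = nCᵥ(T₁ − T₂) = (1.39)(20.79)(536 − 879.7) = -9931 J.

W ≈ -9930 J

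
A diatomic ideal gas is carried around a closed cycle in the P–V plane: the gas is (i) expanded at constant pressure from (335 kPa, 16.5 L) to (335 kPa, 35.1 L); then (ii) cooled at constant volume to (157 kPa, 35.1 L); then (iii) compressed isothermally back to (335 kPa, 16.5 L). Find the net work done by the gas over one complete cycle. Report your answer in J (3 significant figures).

W_net ≈ 2070 J

Leg (i): W = PΔV = (335)(35.1 − 16.5) = 6231 J.
Leg (ii): W = 0.
Leg (iii): W = PᵢVᵢ ln(V_f/Vᵢ) = (5511) ln(16.5/35.1) = -4160 J.
W_net = 6231 − 4160 = 2071 J.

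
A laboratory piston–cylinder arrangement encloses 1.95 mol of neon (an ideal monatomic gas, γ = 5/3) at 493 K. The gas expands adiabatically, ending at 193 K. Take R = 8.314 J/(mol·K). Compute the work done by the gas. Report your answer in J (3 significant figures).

W ≈ 7300 J

Adiabatic ⇒ Q = 0, so W_by = −ΔU = nCᵥ(T₁ − T₂).
Cᵥ = 3R/2 = 12.47 J/(mol·K).
W = (1.95)(12.47)(493 − 193) = 7296 J.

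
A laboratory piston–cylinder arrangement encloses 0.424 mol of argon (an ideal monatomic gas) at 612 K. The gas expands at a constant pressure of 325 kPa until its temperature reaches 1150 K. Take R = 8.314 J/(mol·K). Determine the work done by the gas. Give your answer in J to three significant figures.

Isobaric: W = P ΔV = nR ΔT.
W = (0.424)(8.314)(1150 − 612) = 1897 J.

W ≈ 1900 J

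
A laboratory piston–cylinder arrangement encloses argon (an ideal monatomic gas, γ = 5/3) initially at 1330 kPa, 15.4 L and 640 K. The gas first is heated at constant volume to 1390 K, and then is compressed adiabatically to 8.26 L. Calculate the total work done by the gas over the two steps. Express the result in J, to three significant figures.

W_total ≈ -34400 J

Step 1 (isochoric): W = 0 (constant volume).
After step 1: P = 2889 kPa (V unchanged).
Step 2 (adiabatic): W = (P₁V₁ − P₂V₂)/(γ−1) = (44484 − 67386)/0.667 = -34352 J.
W_total = 0 − 34352 = -34352 J.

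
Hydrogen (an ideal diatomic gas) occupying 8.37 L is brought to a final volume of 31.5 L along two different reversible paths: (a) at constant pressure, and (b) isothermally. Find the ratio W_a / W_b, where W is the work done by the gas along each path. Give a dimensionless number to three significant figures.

Path (a) isobaric: W = P₁(V₂ − V₁) → W_a/(P₁V₁) = 2.763.
Path (b) isothermal: W = P₁V₁ ln(V₂/V₁) → W_b/(P₁V₁) = 1.325.
W_a / W_b = 2.763 / 1.325 = 2.085.

W_a / W_b ≈ 2.09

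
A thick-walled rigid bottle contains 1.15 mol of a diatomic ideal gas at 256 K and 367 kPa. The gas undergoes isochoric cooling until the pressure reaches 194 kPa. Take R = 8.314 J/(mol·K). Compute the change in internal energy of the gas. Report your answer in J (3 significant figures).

ΔU ≈ -2880 J

Constant volume ⇒ W = 0, so Q = ΔU = nCᵥΔT with Cᵥ = 5R/2 = 20.79 J/(mol·K).
At constant V, T₂/T₁ = P₂/P₁ ⇒ ΔT = T₁(P₂/P₁ − 1) = 256·(194/367 − 1) = -120.7 K.
ΔU = (1.15)(20.79)(-120.7) = -2884 J.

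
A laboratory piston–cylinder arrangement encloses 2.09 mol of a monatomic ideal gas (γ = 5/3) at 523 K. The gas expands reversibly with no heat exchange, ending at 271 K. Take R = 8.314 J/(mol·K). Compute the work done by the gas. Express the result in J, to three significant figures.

Adiabatic ⇒ Q = 0, so W_by = −ΔU = nCᵥ(T₁ − T₂).
Cᵥ = 3R/2 = 12.47 J/(mol·K).
W = (2.09)(12.47)(523 − 271) = 6568 J.

W ≈ 6570 J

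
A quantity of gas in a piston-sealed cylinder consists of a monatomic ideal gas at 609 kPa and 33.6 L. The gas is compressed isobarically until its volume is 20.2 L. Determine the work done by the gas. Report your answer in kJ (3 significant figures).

W ≈ -8.16 kJ

Isobaric: W = P ΔV.
W = (609 kPa)(20.2 − 33.6 L) = (609)(-13.4) = -8161 J.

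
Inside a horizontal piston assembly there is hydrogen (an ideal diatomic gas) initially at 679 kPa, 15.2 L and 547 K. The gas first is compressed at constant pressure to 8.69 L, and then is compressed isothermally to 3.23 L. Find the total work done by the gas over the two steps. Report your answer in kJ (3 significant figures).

W_total ≈ -10.3 kJ

Step 1 (isobaric): W = PΔV = (679 kPa)(8.69 − 15.2 L) = -4420 J.
After step 1: P = 679 kPa, V = 8.69 L, T = 312.7 K.
Step 2 (isothermal): W = P₁V₁ ln(V₂/V₁) = (5901) ln(3.23/8.69) = -5840 J.
W_total = -4420 − 5840 = -10260 J.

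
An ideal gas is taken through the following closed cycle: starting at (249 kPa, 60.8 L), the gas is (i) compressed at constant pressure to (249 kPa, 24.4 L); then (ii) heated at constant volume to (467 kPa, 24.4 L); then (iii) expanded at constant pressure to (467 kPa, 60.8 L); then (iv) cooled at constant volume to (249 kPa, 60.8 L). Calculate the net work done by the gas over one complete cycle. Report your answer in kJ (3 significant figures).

W_net ≈ 7.94 kJ

Constant-volume legs do no work.
W(i) = (249)(24.4 − 60.8) = -9064 J; W(iii) = (467)(60.8 − 24.4) = 16999 J.
W_net = -9064 + 16999 = 7935 J (the clockwise enclosed area).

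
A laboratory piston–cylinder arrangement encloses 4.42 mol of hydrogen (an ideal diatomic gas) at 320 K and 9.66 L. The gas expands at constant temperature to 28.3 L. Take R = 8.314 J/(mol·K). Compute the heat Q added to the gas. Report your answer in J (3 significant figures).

Isothermal ⇒ ΔU = 0, so Q = W = nRT ln(V₂/V₁).
Q = (4.42)(8.314)(320) ln(28.3/9.66) = 11759 × 1.075 = 12640 J.

Q ≈ 12600 J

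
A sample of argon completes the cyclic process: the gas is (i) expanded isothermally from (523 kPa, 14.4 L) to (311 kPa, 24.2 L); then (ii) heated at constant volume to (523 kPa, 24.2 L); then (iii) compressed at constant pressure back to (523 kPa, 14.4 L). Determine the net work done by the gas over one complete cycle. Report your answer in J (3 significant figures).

Leg (i): W = PᵢVᵢ ln(V_f/Vᵢ) = (7531) ln(24.2/14.4) = 3910 J.
Leg (ii): W = 0.
Leg (iii): W = PΔV = (523)(14.4 − 24.2) = -5125 J.
W_net = 3910 − 5125 = -1216 J.

W_net ≈ -1220 J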